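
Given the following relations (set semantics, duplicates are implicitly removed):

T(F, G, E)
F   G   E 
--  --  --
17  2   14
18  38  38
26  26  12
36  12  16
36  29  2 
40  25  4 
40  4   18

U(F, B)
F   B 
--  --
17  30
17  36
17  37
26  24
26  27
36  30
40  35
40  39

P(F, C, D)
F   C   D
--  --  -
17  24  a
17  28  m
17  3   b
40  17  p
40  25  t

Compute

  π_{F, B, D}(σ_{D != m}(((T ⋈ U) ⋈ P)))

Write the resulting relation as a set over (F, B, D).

Joining T and U on F yields {(17, 2, 14, 30), (17, 2, 14, 36), (17, 2, 14, 37), (26, 26, 12, 24), (26, 26, 12, 27), (36, 12, 16, 30), (36, 29, 2, 30), (40, 25, 4, 35), (40, 25, 4, 39), (40, 4, 18, 35), (40, 4, 18, 39)}.
Joining (T ⋈ U) and P on F yields {(17, 2, 14, 30, 24, a), (17, 2, 14, 30, 28, m), (17, 2, 14, 30, 3, b), (17, 2, 14, 36, 24, a), (17, 2, 14, 36, 28, m), (17, 2, 14, 36, 3, b), (17, 2, 14, 37, 24, a), (17, 2, 14, 37, 28, m), (17, 2, 14, 37, 3, b), (40, 25, 4, 35, 17, p), (40, 25, 4, 35, 25, t), (40, 25, 4, 39, 17, p), (40, 25, 4, 39, 25, t), (40, 4, 18, 35, 17, p), (40, 4, 18, 35, 25, t), (40, 4, 18, 39, 17, p), (40, 4, 18, 39, 25, t)}.
Apply σ_{D != m}; surviving tuples: {(17, 2, 14, 30, 24, a), (17, 2, 14, 30, 3, b), (17, 2, 14, 36, 24, a), (17, 2, 14, 36, 3, b), (17, 2, 14, 37, 24, a), (17, 2, 14, 37, 3, b), (40, 25, 4, 35, 17, p), (40, 25, 4, 35, 25, t), (40, 25, 4, 39, 17, p), (40, 25, 4, 39, 25, t), (40, 4, 18, 35, 17, p), (40, 4, 18, 35, 25, t), (40, 4, 18, 39, 17, p), (40, 4, 18, 39, 25, t)}
Projecting to F, B, D (4 duplicate(s) eliminated): {(17, 30, a), (17, 30, b), (17, 36, a), (17, 36, b), (17, 37, a), (17, 37, b), (40, 35, p), (40, 35, t), (40, 39, p), (40, 39, t)}

{(17, 30, a), (17, 30, b), (17, 36, a), (17, 36, b), (17, 37, a), (17, 37, b), (40, 35, p), (40, 35, t), (40, 39, p), (40, 39, t)}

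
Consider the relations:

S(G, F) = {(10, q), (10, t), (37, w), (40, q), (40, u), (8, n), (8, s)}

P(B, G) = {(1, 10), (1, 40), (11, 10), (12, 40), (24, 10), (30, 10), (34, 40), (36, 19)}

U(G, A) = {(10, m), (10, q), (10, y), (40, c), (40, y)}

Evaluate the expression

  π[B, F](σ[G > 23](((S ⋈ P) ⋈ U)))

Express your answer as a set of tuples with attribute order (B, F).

Natural join on G: {(10, q, 1), (10, q, 11), (10, q, 24), (10, q, 30), (10, t, 1), (10, t, 11), (10, t, 24), (10, t, 30), (40, q, 1), (40, q, 12), (40, q, 34), (40, u, 1), (40, u, 12), (40, u, 34)}
Natural join on G: {(10, q, 1, m), (10, q, 1, q), (10, q, 1, y), (10, q, 11, m), (10, q, 11, q), (10, q, 11, y), (10, q, 24, m), (10, q, 24, q), (10, q, 24, y), (10, q, 30, m), (10, q, 30, q), (10, q, 30, y), (10, t, 1, m), (10, t, 1, q), (10, t, 1, y), (10, t, 11, m), (10, t, 11, q), (10, t, 11, y), (10, t, 24, m), (10, t, 24, q), (10, t, 24, y), (10, t, 30, m), (10, t, 30, q), (10, t, 30, y), (40, q, 1, c), (40, q, 1, y), (40, q, 12, c), (40, q, 12, y), (40, q, 34, c), (40, q, 34, y), (40, u, 1, c), (40, u, 1, y), (40, u, 12, c), (40, u, 12, y), (40, u, 34, c), (40, u, 34, y)}
Selection G > 23: {(40, q, 1, c), (40, q, 1, y), (40, q, 12, c), (40, q, 12, y), (40, q, 34, c), (40, q, 34, y), (40, u, 1, c), (40, u, 1, y), (40, u, 12, c), (40, u, 12, y), (40, u, 34, c), (40, u, 34, y)}
π_{B, F} gives {(1, q), (1, u), (12, q), (12, u), (34, q), (34, u)} (6 duplicate(s) eliminated).

{(1, q), (1, u), (12, q), (12, u), (34, q), (34, u)}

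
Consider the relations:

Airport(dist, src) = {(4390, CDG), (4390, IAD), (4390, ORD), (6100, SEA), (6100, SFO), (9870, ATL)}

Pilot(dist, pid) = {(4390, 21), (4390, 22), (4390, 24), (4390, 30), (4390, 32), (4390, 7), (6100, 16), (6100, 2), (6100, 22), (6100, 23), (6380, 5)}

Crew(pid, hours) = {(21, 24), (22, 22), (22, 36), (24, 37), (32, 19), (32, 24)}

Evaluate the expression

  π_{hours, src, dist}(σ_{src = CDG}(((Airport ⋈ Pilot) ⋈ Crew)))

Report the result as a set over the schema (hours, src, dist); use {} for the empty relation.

{(19, CDG, 4390), (22, CDG, 4390), (24, CDG, 4390), (36, CDG, 4390), (37, CDG, 4390)}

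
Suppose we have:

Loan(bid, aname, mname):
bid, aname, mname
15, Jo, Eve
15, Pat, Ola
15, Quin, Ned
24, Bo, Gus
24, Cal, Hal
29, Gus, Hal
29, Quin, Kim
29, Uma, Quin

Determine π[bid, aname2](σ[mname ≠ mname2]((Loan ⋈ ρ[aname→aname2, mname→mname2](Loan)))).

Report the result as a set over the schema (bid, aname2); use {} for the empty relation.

{(15, Jo), (15, Pat), (15, Quin), (24, Bo), (24, Cal), (29, Gus), (29, Quin), (29, Uma)}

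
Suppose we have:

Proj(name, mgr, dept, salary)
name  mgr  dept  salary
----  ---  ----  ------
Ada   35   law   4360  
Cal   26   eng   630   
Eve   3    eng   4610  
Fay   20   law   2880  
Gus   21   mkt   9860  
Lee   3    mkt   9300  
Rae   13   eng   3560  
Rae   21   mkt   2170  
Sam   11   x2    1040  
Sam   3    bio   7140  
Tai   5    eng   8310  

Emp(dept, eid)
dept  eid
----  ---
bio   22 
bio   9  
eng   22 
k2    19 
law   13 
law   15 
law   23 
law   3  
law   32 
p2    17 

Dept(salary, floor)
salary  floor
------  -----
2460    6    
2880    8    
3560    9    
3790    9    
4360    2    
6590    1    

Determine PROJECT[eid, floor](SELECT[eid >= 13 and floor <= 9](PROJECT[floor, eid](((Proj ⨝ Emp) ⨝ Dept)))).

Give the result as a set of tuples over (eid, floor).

Joining Proj and Emp on dept yields {(Ada, 35, law, 4360, 13), (Ada, 35, law, 4360, 15), (Ada, 35, law, 4360, 23), (Ada, 35, law, 4360, 3), (Ada, 35, law, 4360, 32), (Cal, 26, eng, 630, 22), (Eve, 3, eng, 4610, 22), (Fay, 20, law, 2880, 13), (Fay, 20, law, 2880, 15), (Fay, 20, law, 2880, 23), (Fay, 20, law, 2880, 3), (Fay, 20, law, 2880, 32), (Rae, 13, eng, 3560, 22), (Sam, 3, bio, 7140, 22), (Sam, 3, bio, 7140, 9), (Tai, 5, eng, 8310, 22)}.
Joining (Proj ⨝ Emp) and Dept on salary yields {(Ada, 35, law, 4360, 13, 2), (Ada, 35, law, 4360, 15, 2), (Ada, 35, law, 4360, 23, 2), (Ada, 35, law, 4360, 3, 2), (Ada, 35, law, 4360, 32, 2), (Fay, 20, law, 2880, 13, 8), (Fay, 20, law, 2880, 15, 8), (Fay, 20, law, 2880, 23, 8), (Fay, 20, law, 2880, 3, 8), (Fay, 20, law, 2880, 32, 8), (Rae, 13, eng, 3560, 22, 9)}.
Projecting to floor, eid: {(2, 13), (2, 15), (2, 23), (2, 3), (2, 32), (8, 13), (8, 15), (8, 23), (8, 3), (8, 32), (9, 22)}
Filtering on eid >= 13 and floor <= 9 leaves {(2, 13), (2, 15), (2, 23), (2, 32), (8, 13), (8, 15), (8, 23), (8, 32), (9, 22)}.
Projecting to eid, floor: {(13, 2), (13, 8), (15, 2), (15, 8), (22, 9), (23, 2), (23, 8), (32, 2), (32, 8)}

{(13, 2), (13, 8), (15, 2), (15, 8), (22, 9), (23, 2), (23, 8), (32, 2), (32, 8)}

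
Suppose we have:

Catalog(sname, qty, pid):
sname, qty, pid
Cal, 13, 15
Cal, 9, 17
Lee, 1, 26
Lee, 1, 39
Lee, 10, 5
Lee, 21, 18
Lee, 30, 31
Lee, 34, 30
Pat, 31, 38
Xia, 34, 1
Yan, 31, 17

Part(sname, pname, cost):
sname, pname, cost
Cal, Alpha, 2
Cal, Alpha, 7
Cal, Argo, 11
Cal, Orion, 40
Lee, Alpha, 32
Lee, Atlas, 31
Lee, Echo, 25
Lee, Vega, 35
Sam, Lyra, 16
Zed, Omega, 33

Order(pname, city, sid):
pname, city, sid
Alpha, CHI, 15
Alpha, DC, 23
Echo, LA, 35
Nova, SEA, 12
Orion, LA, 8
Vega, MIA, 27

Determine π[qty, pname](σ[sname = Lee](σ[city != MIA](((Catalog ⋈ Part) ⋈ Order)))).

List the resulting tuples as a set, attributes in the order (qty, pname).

Joining Catalog and Part on sname yields {(Cal, 13, 15, Alpha, 2), (Cal, 13, 15, Alpha, 7), (Cal, 13, 15, Argo, 11), (Cal, 13, 15, Orion, 40), (Cal, 9, 17, Alpha, 2), (Cal, 9, 17, Alpha, 7), (Cal, 9, 17, Argo, 11), (Cal, 9, 17, Orion, 40), (Lee, 1, 26, Alpha, 32), (Lee, 1, 26, Atlas, 31), (Lee, 1, 26, Echo, 25), (Lee, 1, 26, Vega, 35), (Lee, 1, 39, Alpha, 32), (Lee, 1, 39, Atlas, 31), (Lee, 1, 39, Echo, 25), (Lee, 1, 39, Vega, 35), (Lee, 10, 5, Alpha, 32), (Lee, 10, 5, Atlas, 31), (Lee, 10, 5, Echo, 25), (Lee, 10, 5, Vega, 35), (Lee, 21, 18, Alpha, 32), (Lee, 21, 18, Atlas, 31), (Lee, 21, 18, Echo, 25), (Lee, 21, 18, Vega, 35), (Lee, 30, 31, Alpha, 32), (Lee, 30, 31, Atlas, 31), (Lee, 30, 31, Echo, 25), (Lee, 30, 31, Vega, 35), (Lee, 34, 30, Alpha, 32), (Lee, 34, 30, Atlas, 31), (Lee, 34, 30, Echo, 25), (Lee, 34, 30, Vega, 35)}.
Joining (Catalog ⋈ Part) and Order on pname yields {(Cal, 13, 15, Alpha, 2, CHI, 15), (Cal, 13, 15, Alpha, 2, DC, 23), (Cal, 13, 15, Alpha, 7, CHI, 15), (Cal, 13, 15, Alpha, 7, DC, 23), (Cal, 13, 15, Orion, 40, LA, 8), (Cal, 9, 17, Alpha, 2, CHI, 15), (Cal, 9, 17, Alpha, 2, DC, 23), (Cal, 9, 17, Alpha, 7, CHI, 15), (Cal, 9, 17, Alpha, 7, DC, 23), (Cal, 9, 17, Orion, 40, LA, 8), (Lee, 1, 26, Alpha, 32, CHI, 15), (Lee, 1, 26, Alpha, 32, DC, 23), (Lee, 1, 26, Echo, 25, LA, 35), (Lee, 1, 26, Vega, 35, MIA, 27), (Lee, 1, 39, Alpha, 32, CHI, 15), (Lee, 1, 39, Alpha, 32, DC, 23), (Lee, 1, 39, Echo, 25, LA, 35), (Lee, 1, 39, Vega, 35, MIA, 27), (Lee, 10, 5, Alpha, 32, CHI, 15), (Lee, 10, 5, Alpha, 32, DC, 23), (Lee, 10, 5, Echo, 25, LA, 35), (Lee, 10, 5, Vega, 35, MIA, 27), (Lee, 21, 18, Alpha, 32, CHI, 15), (Lee, 21, 18, Alpha, 32, DC, 23), (Lee, 21, 18, Echo, 25, LA, 35), (Lee, 21, 18, Vega, 35, MIA, 27), (Lee, 30, 31, Alpha, 32, CHI, 15), (Lee, 30, 31, Alpha, 32, DC, 23), (Lee, 30, 31, Echo, 25, LA, 35), (Lee, 30, 31, Vega, 35, MIA, 27), (Lee, 34, 30, Alpha, 32, CHI, 15), (Lee, 34, 30, Alpha, 32, DC, 23), (Lee, 34, 30, Echo, 25, LA, 35), (Lee, 34, 30, Vega, 35, MIA, 27)}.
Filtering on city != MIA leaves {(Cal, 13, 15, Alpha, 2, CHI, 15), (Cal, 13, 15, Alpha, 2, DC, 23), (Cal, 13, 15, Alpha, 7, CHI, 15), (Cal, 13, 15, Alpha, 7, DC, 23), (Cal, 13, 15, Orion, 40, LA, 8), (Cal, 9, 17, Alpha, 2, CHI, 15), (Cal, 9, 17, Alpha, 2, DC, 23), (Cal, 9, 17, Alpha, 7, CHI, 15), (Cal, 9, 17, Alpha, 7, DC, 23), (Cal, 9, 17, Orion, 40, LA, 8), (Lee, 1, 26, Alpha, 32, CHI, 15), (Lee, 1, 26, Alpha, 32, DC, 23), (Lee, 1, 26, Echo, 25, LA, 35), (Lee, 1, 39, Alpha, 32, CHI, 15), (Lee, 1, 39, Alpha, 32, DC, 23), (Lee, 1, 39, Echo, 25, LA, 35), (Lee, 10, 5, Alpha, 32, CHI, 15), (Lee, 10, 5, Alpha, 32, DC, 23), (Lee, 10, 5, Echo, 25, LA, 35), (Lee, 21, 18, Alpha, 32, CHI, 15), (Lee, 21, 18, Alpha, 32, DC, 23), (Lee, 21, 18, Echo, 25, LA, 35), (Lee, 30, 31, Alpha, 32, CHI, 15), (Lee, 30, 31, Alpha, 32, DC, 23), (Lee, 30, 31, Echo, 25, LA, 35), (Lee, 34, 30, Alpha, 32, CHI, 15), (Lee, 34, 30, Alpha, 32, DC, 23), (Lee, 34, 30, Echo, 25, LA, 35)}.
Filtering on sname = Lee leaves {(Lee, 1, 26, Alpha, 32, CHI, 15), (Lee, 1, 26, Alpha, 32, DC, 23), (Lee, 1, 26, Echo, 25, LA, 35), (Lee, 1, 39, Alpha, 32, CHI, 15), (Lee, 1, 39, Alpha, 32, DC, 23), (Lee, 1, 39, Echo, 25, LA, 35), (Lee, 10, 5, Alpha, 32, CHI, 15), (Lee, 10, 5, Alpha, 32, DC, 23), (Lee, 10, 5, Echo, 25, LA, 35), (Lee, 21, 18, Alpha, 32, CHI, 15), (Lee, 21, 18, Alpha, 32, DC, 23), (Lee, 21, 18, Echo, 25, LA, 35), (Lee, 30, 31, Alpha, 32, CHI, 15), (Lee, 30, 31, Alpha, 32, DC, 23), (Lee, 30, 31, Echo, 25, LA, 35), (Lee, 34, 30, Alpha, 32, CHI, 15), (Lee, 34, 30, Alpha, 32, DC, 23), (Lee, 34, 30, Echo, 25, LA, 35)}.
π_{qty, pname} gives {(1, Alpha), (1, Echo), (10, Alpha), (10, Echo), (21, Alpha), (21, Echo), (30, Alpha), (30, Echo), (34, Alpha), (34, Echo)} (8 duplicate(s) eliminated).

{(1, Alpha), (1, Echo), (10, Alpha), (10, Echo), (21, Alpha), (21, Echo), (30, Alpha), (30, Echo), (34, Alpha), (34, Echo)}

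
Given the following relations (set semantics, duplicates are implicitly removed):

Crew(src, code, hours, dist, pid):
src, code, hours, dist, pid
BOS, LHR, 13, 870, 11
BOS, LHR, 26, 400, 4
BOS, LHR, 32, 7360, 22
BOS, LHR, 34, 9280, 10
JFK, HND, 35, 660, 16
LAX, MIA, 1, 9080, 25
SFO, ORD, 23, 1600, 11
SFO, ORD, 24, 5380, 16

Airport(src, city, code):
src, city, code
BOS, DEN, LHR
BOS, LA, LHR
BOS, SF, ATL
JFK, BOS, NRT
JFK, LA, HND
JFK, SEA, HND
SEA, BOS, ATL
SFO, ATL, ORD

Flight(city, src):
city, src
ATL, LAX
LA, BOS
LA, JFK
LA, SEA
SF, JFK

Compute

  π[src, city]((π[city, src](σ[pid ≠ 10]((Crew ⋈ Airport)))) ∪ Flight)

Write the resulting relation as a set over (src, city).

{(BOS, DEN), (BOS, LA), (JFK, LA), (JFK, SEA), (JFK, SF), (LAX, ATL), (SEA, LA), (SFO, ATL)}

Joining Crew and Airport on src, code yields {(BOS, LHR, 13, 870, 11, DEN), (BOS, LHR, 13, 870, 11, LA), (BOS, LHR, 26, 400, 4, DEN), (BOS, LHR, 26, 400, 4, LA), (BOS, LHR, 32, 7360, 22, DEN), (BOS, LHR, 32, 7360, 22, LA), (BOS, LHR, 34, 9280, 10, DEN), (BOS, LHR, 34, 9280, 10, LA), (JFK, HND, 35, 660, 16, LA), (JFK, HND, 35, 660, 16, SEA), (SFO, ORD, 23, 1600, 11, ATL), (SFO, ORD, 24, 5380, 16, ATL)}.
Filtering on pid ≠ 10 leaves {(BOS, LHR, 13, 870, 11, DEN), (BOS, LHR, 13, 870, 11, LA), (BOS, LHR, 26, 400, 4, DEN), (BOS, LHR, 26, 400, 4, LA), (BOS, LHR, 32, 7360, 22, DEN), (BOS, LHR, 32, 7360, 22, LA), (JFK, HND, 35, 660, 16, LA), (JFK, HND, 35, 660, 16, SEA), (SFO, ORD, 23, 1600, 11, ATL), (SFO, ORD, 24, 5380, 16, ATL)}.
Keep only column(s) city, src (5 duplicate(s) eliminated): {(ATL, SFO), (DEN, BOS), (LA, BOS), (LA, JFK), (SEA, JFK)}
Set union of the two operands is {(ATL, LAX), (ATL, SFO), (DEN, BOS), (LA, BOS), (LA, JFK), (LA, SEA), (SEA, JFK), (SF, JFK)}.
Keep only column(s) src, city: {(BOS, DEN), (BOS, LA), (JFK, LA), (JFK, SEA), (JFK, SF), (LAX, ATL), (SEA, LA), (SFO, ATL)}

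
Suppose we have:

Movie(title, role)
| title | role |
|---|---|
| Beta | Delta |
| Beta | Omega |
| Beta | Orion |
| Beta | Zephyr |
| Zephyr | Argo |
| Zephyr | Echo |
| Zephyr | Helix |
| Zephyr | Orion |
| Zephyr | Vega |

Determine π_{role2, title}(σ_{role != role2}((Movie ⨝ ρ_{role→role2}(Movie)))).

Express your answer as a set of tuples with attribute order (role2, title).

ρ[role→role2]: schema becomes (title, role2); tuples unchanged.
Natural join on title: {(Beta, Delta, Delta), (Beta, Delta, Omega), (Beta, Delta, Orion), (Beta, Delta, Zephyr), (Beta, Omega, Delta), (Beta, Omega, Omega), (Beta, Omega, Orion), (Beta, Omega, Zephyr), (Beta, Orion, Delta), (Beta, Orion, Omega), (Beta, Orion, Orion), (Beta, Orion, Zephyr), (Beta, Zephyr, Delta), (Beta, Zephyr, Omega), (Beta, Zephyr, Orion), (Beta, Zephyr, Zephyr), (Zephyr, Argo, Argo), (Zephyr, Argo, Echo), (Zephyr, Argo, Helix), (Zephyr, Argo, Orion), (Zephyr, Argo, Vega), (Zephyr, Echo, Argo), (Zephyr, Echo, Echo), (Zephyr, Echo, Helix), (Zephyr, Echo, Orion), (Zephyr, Echo, Vega), (Zephyr, Helix, Argo), (Zephyr, Helix, Echo), (Zephyr, Helix, Helix), (Zephyr, Helix, Orion), (Zephyr, Helix, Vega), (Zephyr, Orion, Argo), (Zephyr, Orion, Echo), (Zephyr, Orion, Helix), (Zephyr, Orion, Orion), (Zephyr, Orion, Vega), (Zephyr, Vega, Argo), (Zephyr, Vega, Echo), (Zephyr, Vega, Helix), (Zephyr, Vega, Orion), (Zephyr, Vega, Vega)}
Selection role != role2: {(Beta, Delta, Omega), (Beta, Delta, Orion), (Beta, Delta, Zephyr), (Beta, Omega, Delta), (Beta, Omega, Orion), (Beta, Omega, Zephyr), (Beta, Orion, Delta), (Beta, Orion, Omega), (Beta, Orion, Zephyr), (Beta, Zephyr, Delta), (Beta, Zephyr, Omega), (Beta, Zephyr, Orion), (Zephyr, Argo, Echo), (Zephyr, Argo, Helix), (Zephyr, Argo, Orion), (Zephyr, Argo, Vega), (Zephyr, Echo, Argo), (Zephyr, Echo, Helix), (Zephyr, Echo, Orion), (Zephyr, Echo, Vega), (Zephyr, Helix, Argo), (Zephyr, Helix, Echo), (Zephyr, Helix, Orion), (Zephyr, Helix, Vega), (Zephyr, Orion, Argo), (Zephyr, Orion, Echo), (Zephyr, Orion, Helix), (Zephyr, Orion, Vega), (Zephyr, Vega, Argo), (Zephyr, Vega, Echo), (Zephyr, Vega, Helix), (Zephyr, Vega, Orion)}
Keep only column(s) role2, title (23 duplicate(s) eliminated): {(Argo, Zephyr), (Delta, Beta), (Echo, Zephyr), (Helix, Zephyr), (Omega, Beta), (Orion, Beta), (Orion, Zephyr), (Vega, Zephyr), (Zephyr, Beta)}

{(Argo, Zephyr), (Delta, Beta), (Echo, Zephyr), (Helix, Zephyr), (Omega, Beta), (Orion, Beta), (Orion, Zephyr), (Vega, Zephyr), (Zephyr, Beta)}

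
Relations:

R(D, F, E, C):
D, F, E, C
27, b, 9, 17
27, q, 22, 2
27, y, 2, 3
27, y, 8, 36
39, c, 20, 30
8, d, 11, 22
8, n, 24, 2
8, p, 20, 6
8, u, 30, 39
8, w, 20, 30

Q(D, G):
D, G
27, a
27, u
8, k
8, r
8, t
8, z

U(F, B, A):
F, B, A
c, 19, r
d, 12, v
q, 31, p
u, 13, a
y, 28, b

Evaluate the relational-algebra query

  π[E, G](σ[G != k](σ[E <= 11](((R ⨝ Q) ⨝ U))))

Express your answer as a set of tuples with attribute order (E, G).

{(11, r), (11, t), (11, z), (2, a), (2, u), (8, a), (8, u)}

R ⋈ Q (natural join on D): {(27, b, 9, 17, a), (27, b, 9, 17, u), (27, q, 22, 2, a), (27, q, 22, 2, u), (27, y, 2, 3, a), (27, y, 2, 3, u), (27, y, 8, 36, a), (27, y, 8, 36, u), (8, d, 11, 22, k), (8, d, 11, 22, r), (8, d, 11, 22, t), (8, d, 11, 22, z), (8, n, 24, 2, k), (8, n, 24, 2, r), (8, n, 24, 2, t), (8, n, 24, 2, z), (8, p, 20, 6, k), (8, p, 20, 6, r), (8, p, 20, 6, t), (8, p, 20, 6, z), (8, u, 30, 39, k), (8, u, 30, 39, r), (8, u, 30, 39, t), (8, u, 30, 39, z), (8, w, 20, 30, k), (8, w, 20, 30, r), (8, w, 20, 30, t), (8, w, 20, 30, z)}
(R ⨝ Q) ⋈ U (natural join on F): {(27, q, 22, 2, a, 31, p), (27, q, 22, 2, u, 31, p), (27, y, 2, 3, a, 28, b), (27, y, 2, 3, u, 28, b), (27, y, 8, 36, a, 28, b), (27, y, 8, 36, u, 28, b), (8, d, 11, 22, k, 12, v), (8, d, 11, 22, r, 12, v), (8, d, 11, 22, t, 12, v), (8, d, 11, 22, z, 12, v), (8, u, 30, 39, k, 13, a), (8, u, 30, 39, r, 13, a), (8, u, 30, 39, t, 13, a), (8, u, 30, 39, z, 13, a)}
Apply σ_{E <= 11}; surviving tuples: {(27, y, 2, 3, a, 28, b), (27, y, 2, 3, u, 28, b), (27, y, 8, 36, a, 28, b), (27, y, 8, 36, u, 28, b), (8, d, 11, 22, k, 12, v), (8, d, 11, 22, r, 12, v), (8, d, 11, 22, t, 12, v), (8, d, 11, 22, z, 12, v)}
Apply σ_{G != k}; surviving tuples: {(27, y, 2, 3, a, 28, b), (27, y, 2, 3, u, 28, b), (27, y, 8, 36, a, 28, b), (27, y, 8, 36, u, 28, b), (8, d, 11, 22, r, 12, v), (8, d, 11, 22, t, 12, v), (8, d, 11, 22, z, 12, v)}
Keep only column(s) E, G: {(11, r), (11, t), (11, z), (2, a), (2, u), (8, a), (8, u)}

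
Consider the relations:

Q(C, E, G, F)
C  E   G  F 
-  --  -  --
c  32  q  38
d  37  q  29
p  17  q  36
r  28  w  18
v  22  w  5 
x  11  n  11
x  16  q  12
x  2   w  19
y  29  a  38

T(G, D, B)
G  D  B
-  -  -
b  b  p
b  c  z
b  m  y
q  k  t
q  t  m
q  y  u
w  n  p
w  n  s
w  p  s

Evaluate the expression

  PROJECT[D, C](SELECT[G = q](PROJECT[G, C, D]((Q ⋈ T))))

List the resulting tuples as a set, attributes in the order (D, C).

{(k, c), (k, d), (k, p), (k, x), (t, c), (t, d), (t, p), (t, x), (y, c), (y, d), (y, p), (y, x)}

Q ⋈ T (natural join on G): {(c, 32, q, 38, k, t), (c, 32, q, 38, t, m), (c, 32, q, 38, y, u), (d, 37, q, 29, k, t), (d, 37, q, 29, t, m), (d, 37, q, 29, y, u), (p, 17, q, 36, k, t), (p, 17, q, 36, t, m), (p, 17, q, 36, y, u), (r, 28, w, 18, n, p), (r, 28, w, 18, n, s), (r, 28, w, 18, p, s), (v, 22, w, 5, n, p), (v, 22, w, 5, n, s), (v, 22, w, 5, p, s), (x, 16, q, 12, k, t), (x, 16, q, 12, t, m), (x, 16, q, 12, y, u), (x, 2, w, 19, n, p), (x, 2, w, 19, n, s), (x, 2, w, 19, p, s)}
Projecting to G, C, D (3 duplicate(s) eliminated): {(q, c, k), (q, c, t), (q, c, y), (q, d, k), (q, d, t), (q, d, y), (q, p, k), (q, p, t), (q, p, y), (q, x, k), (q, x, t), (q, x, y), (w, r, n), (w, r, p), (w, v, n), (w, v, p), (w, x, n), (w, x, p)}
Filtering on G = q leaves {(q, c, k), (q, c, t), (q, c, y), (q, d, k), (q, d, t), (q, d, y), (q, p, k), (q, p, t), (q, p, y), (q, x, k), (q, x, t), (q, x, y)}.
Projecting to D, C: {(k, c), (k, d), (k, p), (k, x), (t, c), (t, d), (t, p), (t, x), (y, c), (y, d), (y, p), (y, x)}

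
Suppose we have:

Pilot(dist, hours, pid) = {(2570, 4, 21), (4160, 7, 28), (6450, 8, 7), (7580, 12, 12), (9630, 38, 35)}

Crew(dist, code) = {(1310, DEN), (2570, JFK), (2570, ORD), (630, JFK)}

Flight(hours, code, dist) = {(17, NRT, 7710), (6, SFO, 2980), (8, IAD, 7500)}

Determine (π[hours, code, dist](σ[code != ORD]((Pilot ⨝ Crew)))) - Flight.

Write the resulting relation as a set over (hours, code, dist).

{(4, JFK, 2570)}

Pilot ⋈ Crew (natural join on dist): {(2570, 4, 21, JFK), (2570, 4, 21, ORD)}
Filtering on code != ORD leaves {(2570, 4, 21, JFK)}.
Projecting to hours, code, dist: {(4, JFK, 2570)}
Taking the difference: {(4, JFK, 2570)}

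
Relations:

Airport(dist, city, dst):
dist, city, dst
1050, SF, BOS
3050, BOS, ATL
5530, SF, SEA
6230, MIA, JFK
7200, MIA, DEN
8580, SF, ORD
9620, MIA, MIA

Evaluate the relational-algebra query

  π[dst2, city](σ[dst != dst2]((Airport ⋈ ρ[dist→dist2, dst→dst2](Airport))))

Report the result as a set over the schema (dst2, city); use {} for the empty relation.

{(BOS, SF), (DEN, MIA), (JFK, MIA), (MIA, MIA), (ORD, SF), (SEA, SF)}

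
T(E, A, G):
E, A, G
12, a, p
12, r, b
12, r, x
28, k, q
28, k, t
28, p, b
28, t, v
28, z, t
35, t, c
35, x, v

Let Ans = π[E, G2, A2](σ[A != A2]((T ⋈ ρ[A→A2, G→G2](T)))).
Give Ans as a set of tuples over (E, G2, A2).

{(12, b, r), (12, p, a), (12, x, r), (28, b, p), (28, q, k), (28, t, k), (28, t, z), (28, v, t), (35, c, t), (35, v, x)}

ρ[A→A2, G→G2]: schema becomes (E, A2, G2); tuples unchanged.
Natural join on E: {(12, a, p, a, p), (12, a, p, r, b), (12, a, p, r, x), (12, r, b, a, p), (12, r, b, r, b), (12, r, b, r, x), (12, r, x, a, p), (12, r, x, r, b), (12, r, x, r, x), (28, k, q, k, q), (28, k, q, k, t), (28, k, q, p, b), (28, k, q, t, v), (28, k, q, z, t), (28, k, t, k, q), (28, k, t, k, t), (28, k, t, p, b), (28, k, t, t, v), (28, k, t, z, t), (28, p, b, k, q), (28, p, b, k, t), (28, p, b, p, b), (28, p, b, t, v), (28, p, b, z, t), (28, t, v, k, q), (28, t, v, k, t), (28, t, v, p, b), (28, t, v, t, v), (28, t, v, z, t), (28, z, t, k, q), (28, z, t, k, t), (28, z, t, p, b), (28, z, t, t, v), (28, z, t, z, t), (35, t, c, t, c), (35, t, c, x, v), (35, x, v, t, c), (35, x, v, x, v)}
σ[A != A2]: keep tuples satisfying A != A2 → {(12, a, p, r, b), (12, a, p, r, x), (12, r, b, a, p), (12, r, x, a, p), (28, k, q, p, b), (28, k, q, t, v), (28, k, q, z, t), (28, k, t, p, b), (28, k, t, t, v), (28, k, t, z, t), (28, p, b, k, q), (28, p, b, k, t), (28, p, b, t, v), (28, p, b, z, t), (28, t, v, k, q), (28, t, v, k, t), (28, t, v, p, b), (28, t, v, z, t), (28, z, t, k, q), (28, z, t, k, t), (28, z, t, p, b), (28, z, t, t, v), (35, t, c, x, v), (35, x, v, t, c)}
Projecting to E, G2, A2 (14 duplicate(s) eliminated): {(12, b, r), (12, p, a), (12, x, r), (28, b, p), (28, q, k), (28, t, k), (28, t, z), (28, v, t), (35, c, t), (35, v, x)}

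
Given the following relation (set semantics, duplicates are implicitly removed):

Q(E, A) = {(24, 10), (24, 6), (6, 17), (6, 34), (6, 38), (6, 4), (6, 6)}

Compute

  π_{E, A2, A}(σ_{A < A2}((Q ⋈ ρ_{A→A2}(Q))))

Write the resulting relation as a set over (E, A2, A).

ρ[A→A2]: schema becomes (E, A2); tuples unchanged.
Q ⋈ ρ_{A→A2}(Q) (natural join on E): {(24, 10, 10), (24, 10, 6), (24, 6, 10), (24, 6, 6), (6, 17, 17), (6, 17, 34), (6, 17, 38), (6, 17, 4), (6, 17, 6), (6, 34, 17), (6, 34, 34), (6, 34, 38), (6, 34, 4), (6, 34, 6), (6, 38, 17), (6, 38, 34), (6, 38, 38), (6, 38, 4), (6, 38, 6), (6, 4, 17), (6, 4, 34), (6, 4, 38), (6, 4, 4), (6, 4, 6), (6, 6, 17), (6, 6, 34), (6, 6, 38), (6, 6, 4), (6, 6, 6)}
Selection A < A2: {(24, 6, 10), (6, 17, 34), (6, 17, 38), (6, 34, 38), (6, 4, 17), (6, 4, 34), (6, 4, 38), (6, 4, 6), (6, 6, 17), (6, 6, 34), (6, 6, 38)}
Projecting to E, A2, A: {(24, 10, 6), (6, 17, 4), (6, 17, 6), (6, 34, 17), (6, 34, 4), (6, 34, 6), (6, 38, 17), (6, 38, 34), (6, 38, 4), (6, 38, 6), (6, 6, 4)}

{(24, 10, 6), (6, 17, 4), (6, 17, 6), (6, 34, 17), (6, 34, 4), (6, 34, 6), (6, 38, 17), (6, 38, 34), (6, 38, 4), (6, 38, 6), (6, 6, 4)}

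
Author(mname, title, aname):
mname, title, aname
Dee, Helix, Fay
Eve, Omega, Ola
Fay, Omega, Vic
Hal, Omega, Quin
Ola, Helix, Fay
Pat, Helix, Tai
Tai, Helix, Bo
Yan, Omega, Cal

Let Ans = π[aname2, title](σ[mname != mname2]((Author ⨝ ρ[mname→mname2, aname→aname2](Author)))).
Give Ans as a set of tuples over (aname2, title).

ρ[mname→mname2, aname→aname2]: schema becomes (mname2, title, aname2); tuples unchanged.
Joining Author and ρ[mname→mname2, aname→aname2](Author) on title yields {(Dee, Helix, Fay, Dee, Fay), (Dee, Helix, Fay, Ola, Fay), (Dee, Helix, Fay, Pat, Tai), (Dee, Helix, Fay, Tai, Bo), (Eve, Omega, Ola, Eve, Ola), (Eve, Omega, Ola, Fay, Vic), (Eve, Omega, Ola, Hal, Quin), (Eve, Omega, Ola, Yan, Cal), (Fay, Omega, Vic, Eve, Ola), (Fay, Omega, Vic, Fay, Vic), (Fay, Omega, Vic, Hal, Quin), (Fay, Omega, Vic, Yan, Cal), (Hal, Omega, Quin, Eve, Ola), (Hal, Omega, Quin, Fay, Vic), (Hal, Omega, Quin, Hal, Quin), (Hal, Omega, Quin, Yan, Cal), (Ola, Helix, Fay, Dee, Fay), (Ola, Helix, Fay, Ola, Fay), (Ola, Helix, Fay, Pat, Tai), (Ola, Helix, Fay, Tai, Bo), (Pat, Helix, Tai, Dee, Fay), (Pat, Helix, Tai, Ola, Fay), (Pat, Helix, Tai, Pat, Tai), (Pat, Helix, Tai, Tai, Bo), (Tai, Helix, Bo, Dee, Fay), (Tai, Helix, Bo, Ola, Fay), (Tai, Helix, Bo, Pat, Tai), (Tai, Helix, Bo, Tai, Bo), (Yan, Omega, Cal, Eve, Ola), (Yan, Omega, Cal, Fay, Vic), (Yan, Omega, Cal, Hal, Quin), (Yan, Omega, Cal, Yan, Cal)}.
Filtering on mname != mname2 leaves {(Dee, Helix, Fay, Ola, Fay), (Dee, Helix, Fay, Pat, Tai), (Dee, Helix, Fay, Tai, Bo), (Eve, Omega, Ola, Fay, Vic), (Eve, Omega, Ola, Hal, Quin), (Eve, Omega, Ola, Yan, Cal), (Fay, Omega, Vic, Eve, Ola), (Fay, Omega, Vic, Hal, Quin), (Fay, Omega, Vic, Yan, Cal), (Hal, Omega, Quin, Eve, Ola), (Hal, Omega, Quin, Fay, Vic), (Hal, Omega, Quin, Yan, Cal), (Ola, Helix, Fay, Dee, Fay), (Ola, Helix, Fay, Pat, Tai), (Ola, Helix, Fay, Tai, Bo), (Pat, Helix, Tai, Dee, Fay), (Pat, Helix, Tai, Ola, Fay), (Pat, Helix, Tai, Tai, Bo), (Tai, Helix, Bo, Dee, Fay), (Tai, Helix, Bo, Ola, Fay), (Tai, Helix, Bo, Pat, Tai), (Yan, Omega, Cal, Eve, Ola), (Yan, Omega, Cal, Fay, Vic), (Yan, Omega, Cal, Hal, Quin)}.
Keep only column(s) aname2, title (17 duplicate(s) eliminated): {(Bo, Helix), (Cal, Omega), (Fay, Helix), (Ola, Omega), (Quin, Omega), (Tai, Helix), (Vic, Omega)}

{(Bo, Helix), (Cal, Omega), (Fay, Helix), (Ola, Omega), (Quin, Omega), (Tai, Helix), (Vic, Omega)}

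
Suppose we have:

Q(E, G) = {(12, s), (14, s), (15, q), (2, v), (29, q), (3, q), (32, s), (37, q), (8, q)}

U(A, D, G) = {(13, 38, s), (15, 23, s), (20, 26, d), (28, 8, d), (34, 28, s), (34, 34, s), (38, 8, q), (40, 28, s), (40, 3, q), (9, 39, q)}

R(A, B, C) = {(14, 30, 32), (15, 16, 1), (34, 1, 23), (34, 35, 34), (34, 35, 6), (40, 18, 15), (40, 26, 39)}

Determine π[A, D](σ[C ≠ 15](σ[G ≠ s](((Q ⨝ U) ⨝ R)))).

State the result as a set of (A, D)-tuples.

Natural join on G: {(12, s, 13, 38), (12, s, 15, 23), (12, s, 34, 28), (12, s, 34, 34), (12, s, 40, 28), (14, s, 13, 38), (14, s, 15, 23), (14, s, 34, 28), (14, s, 34, 34), (14, s, 40, 28), (15, q, 38, 8), (15, q, 40, 3), (15, q, 9, 39), (29, q, 38, 8), (29, q, 40, 3), (29, q, 9, 39), (3, q, 38, 8), (3, q, 40, 3), (3, q, 9, 39), (32, s, 13, 38), (32, s, 15, 23), (32, s, 34, 28), (32, s, 34, 34), (32, s, 40, 28), (37, q, 38, 8), (37, q, 40, 3), (37, q, 9, 39), (8, q, 38, 8), (8, q, 40, 3), (8, q, 9, 39)}
Natural join on A: {(12, s, 15, 23, 16, 1), (12, s, 34, 28, 1, 23), (12, s, 34, 28, 35, 34), (12, s, 34, 28, 35, 6), (12, s, 34, 34, 1, 23), (12, s, 34, 34, 35, 34), (12, s, 34, 34, 35, 6), (12, s, 40, 28, 18, 15), (12, s, 40, 28, 26, 39), (14, s, 15, 23, 16, 1), (14, s, 34, 28, 1, 23), (14, s, 34, 28, 35, 34), (14, s, 34, 28, 35, 6), (14, s, 34, 34, 1, 23), (14, s, 34, 34, 35, 34), (14, s, 34, 34, 35, 6), (14, s, 40, 28, 18, 15), (14, s, 40, 28, 26, 39), (15, q, 40, 3, 18, 15), (15, q, 40, 3, 26, 39), (29, q, 40, 3, 18, 15), (29, q, 40, 3, 26, 39), (3, q, 40, 3, 18, 15), (3, q, 40, 3, 26, 39), (32, s, 15, 23, 16, 1), (32, s, 34, 28, 1, 23), (32, s, 34, 28, 35, 34), (32, s, 34, 28, 35, 6), (32, s, 34, 34, 1, 23), (32, s, 34, 34, 35, 34), (32, s, 34, 34, 35, 6), (32, s, 40, 28, 18, 15), (32, s, 40, 28, 26, 39), (37, q, 40, 3, 18, 15), (37, q, 40, 3, 26, 39), (8, q, 40, 3, 18, 15), (8, q, 40, 3, 26, 39)}
σ[G ≠ s]: keep tuples satisfying G ≠ s → {(15, q, 40, 3, 18, 15), (15, q, 40, 3, 26, 39), (29, q, 40, 3, 18, 15), (29, q, 40, 3, 26, 39), (3, q, 40, 3, 18, 15), (3, q, 40, 3, 26, 39), (37, q, 40, 3, 18, 15), (37, q, 40, 3, 26, 39), (8, q, 40, 3, 18, 15), (8, q, 40, 3, 26, 39)}
σ[C ≠ 15]: keep tuples satisfying C ≠ 15 → {(15, q, 40, 3, 26, 39), (29, q, 40, 3, 26, 39), (3, q, 40, 3, 26, 39), (37, q, 40, 3, 26, 39), (8, q, 40, 3, 26, 39)}
Projecting to A, D (4 duplicate(s) eliminated): {(40, 3)}

{(40, 3)}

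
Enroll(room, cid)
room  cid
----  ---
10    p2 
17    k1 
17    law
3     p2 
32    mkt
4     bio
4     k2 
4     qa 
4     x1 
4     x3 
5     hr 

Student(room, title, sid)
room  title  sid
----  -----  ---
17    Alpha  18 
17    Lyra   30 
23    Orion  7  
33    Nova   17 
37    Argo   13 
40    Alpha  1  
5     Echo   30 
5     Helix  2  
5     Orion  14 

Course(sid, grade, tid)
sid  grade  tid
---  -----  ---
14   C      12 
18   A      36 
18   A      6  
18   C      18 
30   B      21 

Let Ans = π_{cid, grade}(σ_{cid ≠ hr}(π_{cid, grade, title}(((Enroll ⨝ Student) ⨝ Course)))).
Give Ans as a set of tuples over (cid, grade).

Enroll ⋈ Student (natural join on room): {(17, k1, Alpha, 18), (17, k1, Lyra, 30), (17, law, Alpha, 18), (17, law, Lyra, 30), (5, hr, Echo, 30), (5, hr, Helix, 2), (5, hr, Orion, 14)}
(Enroll ⨝ Student) ⋈ Course (natural join on sid): {(17, k1, Alpha, 18, A, 36), (17, k1, Alpha, 18, A, 6), (17, k1, Alpha, 18, C, 18), (17, k1, Lyra, 30, B, 21), (17, law, Alpha, 18, A, 36), (17, law, Alpha, 18, A, 6), (17, law, Alpha, 18, C, 18), (17, law, Lyra, 30, B, 21), (5, hr, Echo, 30, B, 21), (5, hr, Orion, 14, C, 12)}
Keep only column(s) cid, grade, title (2 duplicate(s) eliminated): {(hr, B, Echo), (hr, C, Orion), (k1, A, Alpha), (k1, B, Lyra), (k1, C, Alpha), (law, A, Alpha), (law, B, Lyra), (law, C, Alpha)}
Filtering on cid ≠ hr leaves {(k1, A, Alpha), (k1, B, Lyra), (k1, C, Alpha), (law, A, Alpha), (law, B, Lyra), (law, C, Alpha)}.
Keep only column(s) cid, grade: {(k1, A), (k1, B), (k1, C), (law, A), (law, B), (law, C)}

{(k1, A), (k1, B), (k1, C), (law, A), (law, B), (law, C)}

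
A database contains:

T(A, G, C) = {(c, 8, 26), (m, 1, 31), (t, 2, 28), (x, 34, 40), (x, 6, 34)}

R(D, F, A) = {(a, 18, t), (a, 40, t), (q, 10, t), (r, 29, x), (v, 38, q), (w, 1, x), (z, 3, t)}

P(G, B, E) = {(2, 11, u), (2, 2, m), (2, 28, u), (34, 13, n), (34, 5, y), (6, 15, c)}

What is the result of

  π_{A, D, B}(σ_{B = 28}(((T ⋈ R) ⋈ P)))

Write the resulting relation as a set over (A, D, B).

Natural join on A: {(t, 2, 28, a, 18), (t, 2, 28, a, 40), (t, 2, 28, q, 10), (t, 2, 28, z, 3), (x, 34, 40, r, 29), (x, 34, 40, w, 1), (x, 6, 34, r, 29), (x, 6, 34, w, 1)}
Natural join on G: {(t, 2, 28, a, 18, 11, u), (t, 2, 28, a, 18, 2, m), (t, 2, 28, a, 18, 28, u), (t, 2, 28, a, 40, 11, u), (t, 2, 28, a, 40, 2, m), (t, 2, 28, a, 40, 28, u), (t, 2, 28, q, 10, 11, u), (t, 2, 28, q, 10, 2, m), (t, 2, 28, q, 10, 28, u), (t, 2, 28, z, 3, 11, u), (t, 2, 28, z, 3, 2, m), (t, 2, 28, z, 3, 28, u), (x, 34, 40, r, 29, 13, n), (x, 34, 40, r, 29, 5, y), (x, 34, 40, w, 1, 13, n), (x, 34, 40, w, 1, 5, y), (x, 6, 34, r, 29, 15, c), (x, 6, 34, w, 1, 15, c)}
σ[B = 28]: keep tuples satisfying B = 28 → {(t, 2, 28, a, 18, 28, u), (t, 2, 28, a, 40, 28, u), (t, 2, 28, q, 10, 28, u), (t, 2, 28, z, 3, 28, u)}
π_{A, D, B} gives {(t, a, 28), (t, q, 28), (t, z, 28)} (1 duplicate(s) eliminated).

{(t, a, 28), (t, q, 28), (t, z, 28)}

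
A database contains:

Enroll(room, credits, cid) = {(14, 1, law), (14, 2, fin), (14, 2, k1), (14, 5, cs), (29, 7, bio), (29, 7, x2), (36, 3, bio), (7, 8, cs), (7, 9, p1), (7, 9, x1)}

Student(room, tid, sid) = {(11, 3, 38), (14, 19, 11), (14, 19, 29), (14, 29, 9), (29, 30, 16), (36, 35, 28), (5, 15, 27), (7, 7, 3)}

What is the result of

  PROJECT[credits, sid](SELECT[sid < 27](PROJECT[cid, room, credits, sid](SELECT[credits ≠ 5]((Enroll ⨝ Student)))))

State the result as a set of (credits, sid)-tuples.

Natural join on room: {(14, 1, law, 19, 11), (14, 1, law, 19, 29), (14, 1, law, 29, 9), (14, 2, fin, 19, 11), (14, 2, fin, 19, 29), (14, 2, fin, 29, 9), (14, 2, k1, 19, 11), (14, 2, k1, 19, 29), (14, 2, k1, 29, 9), (14, 5, cs, 19, 11), (14, 5, cs, 19, 29), (14, 5, cs, 29, 9), (29, 7, bio, 30, 16), (29, 7, x2, 30, 16), (36, 3, bio, 35, 28), (7, 8, cs, 7, 3), (7, 9, p1, 7, 3), (7, 9, x1, 7, 3)}
Apply σ_{credits ≠ 5}; surviving tuples: {(14, 1, law, 19, 11), (14, 1, law, 19, 29), (14, 1, law, 29, 9), (14, 2, fin, 19, 11), (14, 2, fin, 19, 29), (14, 2, fin, 29, 9), (14, 2, k1, 19, 11), (14, 2, k1, 19, 29), (14, 2, k1, 29, 9), (29, 7, bio, 30, 16), (29, 7, x2, 30, 16), (36, 3, bio, 35, 28), (7, 8, cs, 7, 3), (7, 9, p1, 7, 3), (7, 9, x1, 7, 3)}
Keep only column(s) cid, room, credits, sid: {(bio, 29, 7, 16), (bio, 36, 3, 28), (cs, 7, 8, 3), (fin, 14, 2, 11), (fin, 14, 2, 29), (fin, 14, 2, 9), (k1, 14, 2, 11), (k1, 14, 2, 29), (k1, 14, 2, 9), (law, 14, 1, 11), (law, 14, 1, 29), (law, 14, 1, 9), (p1, 7, 9, 3), (x1, 7, 9, 3), (x2, 29, 7, 16)}
Apply σ_{sid < 27}; surviving tuples: {(bio, 29, 7, 16), (cs, 7, 8, 3), (fin, 14, 2, 11), (fin, 14, 2, 9), (k1, 14, 2, 11), (k1, 14, 2, 9), (law, 14, 1, 11), (law, 14, 1, 9), (p1, 7, 9, 3), (x1, 7, 9, 3), (x2, 29, 7, 16)}
Keep only column(s) credits, sid (4 duplicate(s) eliminated): {(1, 11), (1, 9), (2, 11), (2, 9), (7, 16), (8, 3), (9, 3)}

{(1, 11), (1, 9), (2, 11), (2, 9), (7, 16), (8, 3), (9, 3)}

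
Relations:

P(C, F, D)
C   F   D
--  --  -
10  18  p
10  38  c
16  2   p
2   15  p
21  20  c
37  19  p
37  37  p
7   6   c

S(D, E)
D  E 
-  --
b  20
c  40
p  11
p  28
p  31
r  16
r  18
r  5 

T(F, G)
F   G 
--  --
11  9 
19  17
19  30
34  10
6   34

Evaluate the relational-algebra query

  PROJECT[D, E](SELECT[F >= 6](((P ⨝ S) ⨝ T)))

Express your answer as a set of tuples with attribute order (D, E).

{(c, 40), (p, 11), (p, 28), (p, 31)}

Joining P and S on D yields {(10, 18, p, 11), (10, 18, p, 28), (10, 18, p, 31), (10, 38, c, 40), (16, 2, p, 11), (16, 2, p, 28), (16, 2, p, 31), (2, 15, p, 11), (2, 15, p, 28), (2, 15, p, 31), (21, 20, c, 40), (37, 19, p, 11), (37, 19, p, 28), (37, 19, p, 31), (37, 37, p, 11), (37, 37, p, 28), (37, 37, p, 31), (7, 6, c, 40)}.
Joining (P ⨝ S) and T on F yields {(37, 19, p, 11, 17), (37, 19, p, 11, 30), (37, 19, p, 28, 17), (37, 19, p, 28, 30), (37, 19, p, 31, 17), (37, 19, p, 31, 30), (7, 6, c, 40, 34)}.
Selection F >= 6: {(37, 19, p, 11, 17), (37, 19, p, 11, 30), (37, 19, p, 28, 17), (37, 19, p, 28, 30), (37, 19, p, 31, 17), (37, 19, p, 31, 30), (7, 6, c, 40, 34)}
π_{D, E} gives {(c, 40), (p, 11), (p, 28), (p, 31)} (3 duplicate(s) eliminated).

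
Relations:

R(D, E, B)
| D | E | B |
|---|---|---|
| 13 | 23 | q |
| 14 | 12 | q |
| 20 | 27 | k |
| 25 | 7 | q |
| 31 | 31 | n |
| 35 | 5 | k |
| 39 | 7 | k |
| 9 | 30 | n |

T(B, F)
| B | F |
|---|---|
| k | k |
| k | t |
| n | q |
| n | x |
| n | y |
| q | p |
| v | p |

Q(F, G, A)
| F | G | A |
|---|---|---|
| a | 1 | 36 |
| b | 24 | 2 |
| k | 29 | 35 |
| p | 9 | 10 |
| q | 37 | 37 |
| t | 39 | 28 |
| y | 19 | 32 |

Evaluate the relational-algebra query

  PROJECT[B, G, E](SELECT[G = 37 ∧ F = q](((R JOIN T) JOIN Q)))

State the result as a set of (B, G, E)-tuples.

{(n, 37, 30), (n, 37, 31)}

Natural join on B: {(13, 23, q, p), (14, 12, q, p), (20, 27, k, k), (20, 27, k, t), (25, 7, q, p), (31, 31, n, q), (31, 31, n, x), (31, 31, n, y), (35, 5, k, k), (35, 5, k, t), (39, 7, k, k), (39, 7, k, t), (9, 30, n, q), (9, 30, n, x), (9, 30, n, y)}
Natural join on F: {(13, 23, q, p, 9, 10), (14, 12, q, p, 9, 10), (20, 27, k, k, 29, 35), (20, 27, k, t, 39, 28), (25, 7, q, p, 9, 10), (31, 31, n, q, 37, 37), (31, 31, n, y, 19, 32), (35, 5, k, k, 29, 35), (35, 5, k, t, 39, 28), (39, 7, k, k, 29, 35), (39, 7, k, t, 39, 28), (9, 30, n, q, 37, 37), (9, 30, n, y, 19, 32)}
Selection G = 37 ∧ F = q: {(31, 31, n, q, 37, 37), (9, 30, n, q, 37, 37)}
π[B, G, E]: project onto (B, G, E) → {(n, 37, 30), (n, 37, 31)}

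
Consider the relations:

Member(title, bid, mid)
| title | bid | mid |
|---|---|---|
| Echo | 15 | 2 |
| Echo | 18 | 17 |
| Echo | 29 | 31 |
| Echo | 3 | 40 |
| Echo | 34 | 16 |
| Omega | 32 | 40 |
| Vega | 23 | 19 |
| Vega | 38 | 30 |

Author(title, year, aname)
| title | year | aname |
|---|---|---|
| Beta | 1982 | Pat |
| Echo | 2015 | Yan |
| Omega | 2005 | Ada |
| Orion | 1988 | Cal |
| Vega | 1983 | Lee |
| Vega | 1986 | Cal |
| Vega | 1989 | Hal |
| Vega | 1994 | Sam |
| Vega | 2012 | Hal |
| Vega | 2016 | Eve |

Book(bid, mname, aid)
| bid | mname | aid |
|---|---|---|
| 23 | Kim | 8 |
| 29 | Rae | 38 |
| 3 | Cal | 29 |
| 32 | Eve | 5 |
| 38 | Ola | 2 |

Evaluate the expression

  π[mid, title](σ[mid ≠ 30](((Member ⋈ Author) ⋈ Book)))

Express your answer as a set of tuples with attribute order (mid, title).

{(19, Vega), (31, Echo), (40, Echo), (40, Omega)}

Natural join on title: {(Echo, 15, 2, 2015, Yan), (Echo, 18, 17, 2015, Yan), (Echo, 29, 31, 2015, Yan), (Echo, 3, 40, 2015, Yan), (Echo, 34, 16, 2015, Yan), (Omega, 32, 40, 2005, Ada), (Vega, 23, 19, 1983, Lee), (Vega, 23, 19, 1986, Cal), (Vega, 23, 19, 1989, Hal), (Vega, 23, 19, 1994, Sam), (Vega, 23, 19, 2012, Hal), (Vega, 23, 19, 2016, Eve), (Vega, 38, 30, 1983, Lee), (Vega, 38, 30, 1986, Cal), (Vega, 38, 30, 1989, Hal), (Vega, 38, 30, 1994, Sam), (Vega, 38, 30, 2012, Hal), (Vega, 38, 30, 2016, Eve)}
Natural join on bid: {(Echo, 29, 31, 2015, Yan, Rae, 38), (Echo, 3, 40, 2015, Yan, Cal, 29), (Omega, 32, 40, 2005, Ada, Eve, 5), (Vega, 23, 19, 1983, Lee, Kim, 8), (Vega, 23, 19, 1986, Cal, Kim, 8), (Vega, 23, 19, 1989, Hal, Kim, 8), (Vega, 23, 19, 1994, Sam, Kim, 8), (Vega, 23, 19, 2012, Hal, Kim, 8), (Vega, 23, 19, 2016, Eve, Kim, 8), (Vega, 38, 30, 1983, Lee, Ola, 2), (Vega, 38, 30, 1986, Cal, Ola, 2), (Vega, 38, 30, 1989, Hal, Ola, 2), (Vega, 38, 30, 1994, Sam, Ola, 2), (Vega, 38, 30, 2012, Hal, Ola, 2), (Vega, 38, 30, 2016, Eve, Ola, 2)}
Selection mid ≠ 30: {(Echo, 29, 31, 2015, Yan, Rae, 38), (Echo, 3, 40, 2015, Yan, Cal, 29), (Omega, 32, 40, 2005, Ada, Eve, 5), (Vega, 23, 19, 1983, Lee, Kim, 8), (Vega, 23, 19, 1986, Cal, Kim, 8), (Vega, 23, 19, 1989, Hal, Kim, 8), (Vega, 23, 19, 1994, Sam, Kim, 8), (Vega, 23, 19, 2012, Hal, Kim, 8), (Vega, 23, 19, 2016, Eve, Kim, 8)}
π_{mid, title} gives {(19, Vega), (31, Echo), (40, Echo), (40, Omega)} (5 duplicate(s) eliminated).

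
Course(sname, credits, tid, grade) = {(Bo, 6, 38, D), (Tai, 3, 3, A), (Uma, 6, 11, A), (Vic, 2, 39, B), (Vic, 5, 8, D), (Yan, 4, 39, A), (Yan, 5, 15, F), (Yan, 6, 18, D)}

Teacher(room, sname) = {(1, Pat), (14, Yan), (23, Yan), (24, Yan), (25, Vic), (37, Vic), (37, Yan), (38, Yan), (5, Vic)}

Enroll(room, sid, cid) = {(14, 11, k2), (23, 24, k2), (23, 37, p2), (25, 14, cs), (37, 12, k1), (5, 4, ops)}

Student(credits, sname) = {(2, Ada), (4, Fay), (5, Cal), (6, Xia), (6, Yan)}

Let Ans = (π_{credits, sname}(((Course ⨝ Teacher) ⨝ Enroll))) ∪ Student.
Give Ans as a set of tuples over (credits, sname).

{(2, Ada), (2, Vic), (4, Fay), (4, Yan), (5, Cal), (5, Vic), (5, Yan), (6, Xia), (6, Yan)}

Natural join on sname: {(Vic, 2, 39, B, 25), (Vic, 2, 39, B, 37), (Vic, 2, 39, B, 5), (Vic, 5, 8, D, 25), (Vic, 5, 8, D, 37), (Vic, 5, 8, D, 5), (Yan, 4, 39, A, 14), (Yan, 4, 39, A, 23), (Yan, 4, 39, A, 24), (Yan, 4, 39, A, 37), (Yan, 4, 39, A, 38), (Yan, 5, 15, F, 14), (Yan, 5, 15, F, 23), (Yan, 5, 15, F, 24), (Yan, 5, 15, F, 37), (Yan, 5, 15, F, 38), (Yan, 6, 18, D, 14), (Yan, 6, 18, D, 23), (Yan, 6, 18, D, 24), (Yan, 6, 18, D, 37), (Yan, 6, 18, D, 38)}
Natural join on room: {(Vic, 2, 39, B, 25, 14, cs), (Vic, 2, 39, B, 37, 12, k1), (Vic, 2, 39, B, 5, 4, ops), (Vic, 5, 8, D, 25, 14, cs), (Vic, 5, 8, D, 37, 12, k1), (Vic, 5, 8, D, 5, 4, ops), (Yan, 4, 39, A, 14, 11, k2), (Yan, 4, 39, A, 23, 24, k2), (Yan, 4, 39, A, 23, 37, p2), (Yan, 4, 39, A, 37, 12, k1), (Yan, 5, 15, F, 14, 11, k2), (Yan, 5, 15, F, 23, 24, k2), (Yan, 5, 15, F, 23, 37, p2), (Yan, 5, 15, F, 37, 12, k1), (Yan, 6, 18, D, 14, 11, k2), (Yan, 6, 18, D, 23, 24, k2), (Yan, 6, 18, D, 23, 37, p2), (Yan, 6, 18, D, 37, 12, k1)}
π[credits, sname]: project onto (credits, sname) (13 duplicate(s) eliminated) → {(2, Vic), (4, Yan), (5, Vic), (5, Yan), (6, Yan)}
Set union of the two operands is {(2, Ada), (2, Vic), (4, Fay), (4, Yan), (5, Cal), (5, Vic), (5, Yan), (6, Xia), (6, Yan)}.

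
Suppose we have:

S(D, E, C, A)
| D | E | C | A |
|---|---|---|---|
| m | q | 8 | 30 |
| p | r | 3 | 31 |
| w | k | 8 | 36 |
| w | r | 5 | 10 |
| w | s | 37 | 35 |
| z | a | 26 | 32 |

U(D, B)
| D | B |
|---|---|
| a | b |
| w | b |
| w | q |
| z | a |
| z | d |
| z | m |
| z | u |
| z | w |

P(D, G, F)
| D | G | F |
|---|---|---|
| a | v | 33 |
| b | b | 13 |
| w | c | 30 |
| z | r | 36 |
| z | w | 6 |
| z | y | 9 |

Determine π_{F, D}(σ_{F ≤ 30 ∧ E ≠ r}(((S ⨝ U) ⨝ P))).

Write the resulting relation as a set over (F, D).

Joining S and U on D yields {(w, k, 8, 36, b), (w, k, 8, 36, q), (w, r, 5, 10, b), (w, r, 5, 10, q), (w, s, 37, 35, b), (w, s, 37, 35, q), (z, a, 26, 32, a), (z, a, 26, 32, d), (z, a, 26, 32, m), (z, a, 26, 32, u), (z, a, 26, 32, w)}.
Joining (S ⨝ U) and P on D yields {(w, k, 8, 36, b, c, 30), (w, k, 8, 36, q, c, 30), (w, r, 5, 10, b, c, 30), (w, r, 5, 10, q, c, 30), (w, s, 37, 35, b, c, 30), (w, s, 37, 35, q, c, 30), (z, a, 26, 32, a, r, 36), (z, a, 26, 32, a, w, 6), (z, a, 26, 32, a, y, 9), (z, a, 26, 32, d, r, 36), (z, a, 26, 32, d, w, 6), (z, a, 26, 32, d, y, 9), (z, a, 26, 32, m, r, 36), (z, a, 26, 32, m, w, 6), (z, a, 26, 32, m, y, 9), (z, a, 26, 32, u, r, 36), (z, a, 26, 32, u, w, 6), (z, a, 26, 32, u, y, 9), (z, a, 26, 32, w, r, 36), (z, a, 26, 32, w, w, 6), (z, a, 26, 32, w, y, 9)}.
σ[F ≤ 30 ∧ E ≠ r]: keep tuples satisfying F ≤ 30 ∧ E ≠ r → {(w, k, 8, 36, b, c, 30), (w, k, 8, 36, q, c, 30), (w, s, 37, 35, b, c, 30), (w, s, 37, 35, q, c, 30), (z, a, 26, 32, a, w, 6), (z, a, 26, 32, a, y, 9), (z, a, 26, 32, d, w, 6), (z, a, 26, 32, d, y, 9), (z, a, 26, 32, m, w, 6), (z, a, 26, 32, m, y, 9), (z, a, 26, 32, u, w, 6), (z, a, 26, 32, u, y, 9), (z, a, 26, 32, w, w, 6), (z, a, 26, 32, w, y, 9)}
π_{F, D} gives {(30, w), (6, z), (9, z)} (11 duplicate(s) eliminated).

{(30, w), (6, z), (9, z)}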